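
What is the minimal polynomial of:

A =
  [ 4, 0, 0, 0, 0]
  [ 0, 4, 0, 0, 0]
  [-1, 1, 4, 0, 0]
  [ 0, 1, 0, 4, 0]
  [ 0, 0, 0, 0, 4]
x^2 - 8*x + 16

The characteristic polynomial is χ_A(x) = (x - 4)^5, so the eigenvalues are known. The minimal polynomial is
  m_A(x) = Π_λ (x − λ)^{k_λ}
where k_λ is the size of the *largest* Jordan block for λ (equivalently, the smallest k with (A − λI)^k v = 0 for every generalised eigenvector v of λ).

  λ = 4: largest Jordan block has size 2, contributing (x − 4)^2

So m_A(x) = (x - 4)^2 = x^2 - 8*x + 16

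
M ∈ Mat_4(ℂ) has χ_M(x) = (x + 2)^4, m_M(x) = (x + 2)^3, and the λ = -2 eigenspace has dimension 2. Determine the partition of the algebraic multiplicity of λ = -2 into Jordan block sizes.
Block sizes for λ = -2: [3, 1]

Step 1 — from the characteristic polynomial, algebraic multiplicity of λ = -2 is 4. From dim ker(M − (-2)·I) = 2, there are exactly 2 Jordan blocks for λ = -2.
Step 2 — from the minimal polynomial, the factor (x + 2)^3 tells us the largest block for λ = -2 has size 3.
Step 3 — with total size 4, 2 blocks, and largest block 3, the block sizes (in nonincreasing order) are [3, 1].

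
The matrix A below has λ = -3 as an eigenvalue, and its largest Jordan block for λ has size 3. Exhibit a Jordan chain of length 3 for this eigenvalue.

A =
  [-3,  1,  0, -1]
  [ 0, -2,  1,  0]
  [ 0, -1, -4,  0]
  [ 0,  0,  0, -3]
A Jordan chain for λ = -3 of length 3:
v_1 = (1, 0, 0, 0)ᵀ
v_2 = (1, 1, -1, 0)ᵀ
v_3 = (0, 1, 0, 0)ᵀ

Let N = A − (-3)·I. We want v_3 with N^3 v_3 = 0 but N^2 v_3 ≠ 0; then v_{j-1} := N · v_j for j = 3, …, 2.

Pick v_3 = (0, 1, 0, 0)ᵀ.
Then v_2 = N · v_3 = (1, 1, -1, 0)ᵀ.
Then v_1 = N · v_2 = (1, 0, 0, 0)ᵀ.

Sanity check: (A − (-3)·I) v_1 = (0, 0, 0, 0)ᵀ = 0. ✓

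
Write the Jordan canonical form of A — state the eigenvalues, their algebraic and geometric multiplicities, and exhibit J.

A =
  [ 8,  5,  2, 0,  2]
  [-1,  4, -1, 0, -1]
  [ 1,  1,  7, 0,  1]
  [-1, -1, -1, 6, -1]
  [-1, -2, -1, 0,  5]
J_3(6) ⊕ J_1(6) ⊕ J_1(6)

The characteristic polynomial is
  det(x·I − A) = x^5 - 30*x^4 + 360*x^3 - 2160*x^2 + 6480*x - 7776 = (x - 6)^5

Eigenvalues and multiplicities (the geometric multiplicity of λ is n − rank(A − λI), which equals the number of Jordan blocks for λ):
  λ = 6: algebraic multiplicity = 5, geometric multiplicity = 3

Determining the block sizes for each eigenvalue:
  λ = 6: with am = 5 and gm = 3, the partition is not yet determined (e.g. several partitions of 5 into 3 parts exist). Let N = A − (6)·I. Computing rank(N^1) = 2, rank(N^2) = 1, rank(N^3) = 0; the number of blocks of size ≥ j is rank(N^{j−1}) − rank(N^j), giving [3, 1, 1]. So we have 1 block(s) of size 3, 2 block(s) of size 1 → block sizes [3, 1, 1]

Assembling the blocks gives a Jordan form
J =
  [6, 1, 0, 0, 0]
  [0, 6, 1, 0, 0]
  [0, 0, 6, 0, 0]
  [0, 0, 0, 6, 0]
  [0, 0, 0, 0, 6]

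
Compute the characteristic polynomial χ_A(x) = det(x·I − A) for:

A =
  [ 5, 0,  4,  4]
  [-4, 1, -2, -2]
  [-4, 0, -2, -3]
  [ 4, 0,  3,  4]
x^4 - 8*x^3 + 18*x^2 - 16*x + 5

Expanding det(x·I − A) (e.g. by cofactor expansion or by noting that A is similar to its Jordan form J, which has the same characteristic polynomial as A) gives
  χ_A(x) = x^4 - 8*x^3 + 18*x^2 - 16*x + 5
which factors as (x - 5)*(x - 1)^3. The eigenvalues (with algebraic multiplicities) are λ = 1 with multiplicity 3, λ = 5 with multiplicity 1.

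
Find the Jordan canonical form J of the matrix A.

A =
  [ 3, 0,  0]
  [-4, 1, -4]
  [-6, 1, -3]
J_2(-1) ⊕ J_1(3)

The characteristic polynomial is
  det(x·I − A) = x^3 - x^2 - 5*x - 3 = (x - 3)*(x + 1)^2

Eigenvalues and multiplicities (the geometric multiplicity of λ is n − rank(A − λI), which equals the number of Jordan blocks for λ):
  λ = -1: algebraic multiplicity = 2, geometric multiplicity = 1
  λ = 3: algebraic multiplicity = 1, geometric multiplicity = 1

Determining the block sizes for each eigenvalue:
  λ = -1: one block (gm = 1), so the single block has size am = 2 → block sizes [2]
  λ = 3: one block (gm = 1), so the single block has size am = 1 → block sizes [1]

Assembling the blocks gives a Jordan form
J =
  [-1,  1, 0]
  [ 0, -1, 0]
  [ 0,  0, 3]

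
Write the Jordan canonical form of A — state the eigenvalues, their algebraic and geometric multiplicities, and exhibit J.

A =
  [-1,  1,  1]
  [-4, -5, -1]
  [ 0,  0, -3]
J_3(-3)

The characteristic polynomial is
  det(x·I − A) = x^3 + 9*x^2 + 27*x + 27 = (x + 3)^3

Eigenvalues and multiplicities (the geometric multiplicity of λ is n − rank(A − λI), which equals the number of Jordan blocks for λ):
  λ = -3: algebraic multiplicity = 3, geometric multiplicity = 1

Determining the block sizes for each eigenvalue:
  λ = -3: one block (gm = 1), so the single block has size am = 3 → block sizes [3]

Assembling the blocks gives a Jordan form
J =
  [-3,  1,  0]
  [ 0, -3,  1]
  [ 0,  0, -3]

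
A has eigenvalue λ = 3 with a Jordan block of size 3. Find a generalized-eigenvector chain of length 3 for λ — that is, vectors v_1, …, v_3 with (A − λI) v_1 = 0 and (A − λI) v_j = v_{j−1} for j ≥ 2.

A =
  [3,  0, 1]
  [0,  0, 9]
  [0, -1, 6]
A Jordan chain for λ = 3 of length 3:
v_1 = (-1, 0, 0)ᵀ
v_2 = (0, -3, -1)ᵀ
v_3 = (0, 1, 0)ᵀ

Let N = A − (3)·I. We want v_3 with N^3 v_3 = 0 but N^2 v_3 ≠ 0; then v_{j-1} := N · v_j for j = 3, …, 2.

Pick v_3 = (0, 1, 0)ᵀ.
Then v_2 = N · v_3 = (0, -3, -1)ᵀ.
Then v_1 = N · v_2 = (-1, 0, 0)ᵀ.

Sanity check: (A − (3)·I) v_1 = (0, 0, 0)ᵀ = 0. ✓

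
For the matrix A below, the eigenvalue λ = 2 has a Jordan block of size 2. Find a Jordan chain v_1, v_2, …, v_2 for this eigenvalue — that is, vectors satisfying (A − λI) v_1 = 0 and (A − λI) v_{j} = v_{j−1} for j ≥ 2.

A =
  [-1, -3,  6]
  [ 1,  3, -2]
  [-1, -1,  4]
A Jordan chain for λ = 2 of length 2:
v_1 = (-3, 1, -1)ᵀ
v_2 = (1, 0, 0)ᵀ

Let N = A − (2)·I. We want v_2 with N^2 v_2 = 0 but N^1 v_2 ≠ 0; then v_{j-1} := N · v_j for j = 2, …, 2.

Pick v_2 = (1, 0, 0)ᵀ.
Then v_1 = N · v_2 = (-3, 1, -1)ᵀ.

Sanity check: (A − (2)·I) v_1 = (0, 0, 0)ᵀ = 0. ✓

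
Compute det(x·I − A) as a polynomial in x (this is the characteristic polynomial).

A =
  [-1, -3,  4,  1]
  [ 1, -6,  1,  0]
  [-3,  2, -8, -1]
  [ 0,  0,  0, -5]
x^4 + 20*x^3 + 150*x^2 + 500*x + 625

Expanding det(x·I − A) (e.g. by cofactor expansion or by noting that A is similar to its Jordan form J, which has the same characteristic polynomial as A) gives
  χ_A(x) = x^4 + 20*x^3 + 150*x^2 + 500*x + 625
which factors as (x + 5)^4. The eigenvalues (with algebraic multiplicities) are λ = -5 with multiplicity 4.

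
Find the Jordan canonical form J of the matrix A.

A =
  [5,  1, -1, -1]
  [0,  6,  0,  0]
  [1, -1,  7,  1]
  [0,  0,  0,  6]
J_2(6) ⊕ J_1(6) ⊕ J_1(6)

The characteristic polynomial is
  det(x·I − A) = x^4 - 24*x^3 + 216*x^2 - 864*x + 1296 = (x - 6)^4

Eigenvalues and multiplicities (the geometric multiplicity of λ is n − rank(A − λI), which equals the number of Jordan blocks for λ):
  λ = 6: algebraic multiplicity = 4, geometric multiplicity = 3

Determining the block sizes for each eigenvalue:
  λ = 6: 3 blocks summing to 4 forces exactly one block of size 2 and the rest size 1 → block sizes [2, 1, 1]

Assembling the blocks gives a Jordan form
J =
  [6, 1, 0, 0]
  [0, 6, 0, 0]
  [0, 0, 6, 0]
  [0, 0, 0, 6]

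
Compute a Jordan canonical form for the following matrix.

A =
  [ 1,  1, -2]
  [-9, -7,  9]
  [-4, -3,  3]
J_3(-1)

The characteristic polynomial is
  det(x·I − A) = x^3 + 3*x^2 + 3*x + 1 = (x + 1)^3

Eigenvalues and multiplicities (the geometric multiplicity of λ is n − rank(A − λI), which equals the number of Jordan blocks for λ):
  λ = -1: algebraic multiplicity = 3, geometric multiplicity = 1

Determining the block sizes for each eigenvalue:
  λ = -1: one block (gm = 1), so the single block has size am = 3 → block sizes [3]

Assembling the blocks gives a Jordan form
J =
  [-1,  1,  0]
  [ 0, -1,  1]
  [ 0,  0, -1]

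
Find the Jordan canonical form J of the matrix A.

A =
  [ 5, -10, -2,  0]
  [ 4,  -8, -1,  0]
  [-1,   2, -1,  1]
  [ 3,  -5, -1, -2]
J_1(-3) ⊕ J_3(-1)

The characteristic polynomial is
  det(x·I − A) = x^4 + 6*x^3 + 12*x^2 + 10*x + 3 = (x + 1)^3*(x + 3)

Eigenvalues and multiplicities (the geometric multiplicity of λ is n − rank(A − λI), which equals the number of Jordan blocks for λ):
  λ = -3: algebraic multiplicity = 1, geometric multiplicity = 1
  λ = -1: algebraic multiplicity = 3, geometric multiplicity = 1

Determining the block sizes for each eigenvalue:
  λ = -3: one block (gm = 1), so the single block has size am = 1 → block sizes [1]
  λ = -1: one block (gm = 1), so the single block has size am = 3 → block sizes [3]

Assembling the blocks gives a Jordan form
J =
  [-3,  0,  0,  0]
  [ 0, -1,  1,  0]
  [ 0,  0, -1,  1]
  [ 0,  0,  0, -1]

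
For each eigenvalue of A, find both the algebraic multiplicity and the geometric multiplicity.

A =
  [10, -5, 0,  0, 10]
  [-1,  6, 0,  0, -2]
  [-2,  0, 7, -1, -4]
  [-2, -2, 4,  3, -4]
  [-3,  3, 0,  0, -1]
λ = 5: alg = 5, geom = 3

Step 1 — factor the characteristic polynomial to read off the algebraic multiplicities:
  χ_A(x) = (x - 5)^5

Step 2 — compute geometric multiplicities via the rank-nullity identity g(λ) = n − rank(A − λI):
  rank(A − (5)·I) = 2, so dim ker(A − (5)·I) = n − 2 = 3

Summary:
  λ = 5: algebraic multiplicity = 5, geometric multiplicity = 3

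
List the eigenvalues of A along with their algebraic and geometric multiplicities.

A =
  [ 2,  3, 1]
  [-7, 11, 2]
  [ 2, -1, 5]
λ = 6: alg = 3, geom = 1

Step 1 — factor the characteristic polynomial to read off the algebraic multiplicities:
  χ_A(x) = (x - 6)^3

Step 2 — compute geometric multiplicities via the rank-nullity identity g(λ) = n − rank(A − λI):
  rank(A − (6)·I) = 2, so dim ker(A − (6)·I) = n − 2 = 1

Summary:
  λ = 6: algebraic multiplicity = 3, geometric multiplicity = 1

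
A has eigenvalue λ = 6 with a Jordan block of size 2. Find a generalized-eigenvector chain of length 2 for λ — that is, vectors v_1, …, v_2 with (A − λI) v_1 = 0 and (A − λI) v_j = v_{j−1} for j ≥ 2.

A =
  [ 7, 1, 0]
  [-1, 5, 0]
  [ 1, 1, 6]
A Jordan chain for λ = 6 of length 2:
v_1 = (1, -1, 1)ᵀ
v_2 = (1, 0, 0)ᵀ

Let N = A − (6)·I. We want v_2 with N^2 v_2 = 0 but N^1 v_2 ≠ 0; then v_{j-1} := N · v_j for j = 2, …, 2.

Pick v_2 = (1, 0, 0)ᵀ.
Then v_1 = N · v_2 = (1, -1, 1)ᵀ.

Sanity check: (A − (6)·I) v_1 = (0, 0, 0)ᵀ = 0. ✓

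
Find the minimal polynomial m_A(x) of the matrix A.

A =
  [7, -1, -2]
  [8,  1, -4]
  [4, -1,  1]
x^2 - 6*x + 9

The characteristic polynomial is χ_A(x) = (x - 3)^3, so the eigenvalues are known. The minimal polynomial is
  m_A(x) = Π_λ (x − λ)^{k_λ}
where k_λ is the size of the *largest* Jordan block for λ (equivalently, the smallest k with (A − λI)^k v = 0 for every generalised eigenvector v of λ).

  λ = 3: largest Jordan block has size 2, contributing (x − 3)^2

So m_A(x) = (x - 3)^2 = x^2 - 6*x + 9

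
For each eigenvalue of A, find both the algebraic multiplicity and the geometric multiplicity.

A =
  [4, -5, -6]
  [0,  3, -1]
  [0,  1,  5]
λ = 4: alg = 3, geom = 1

Step 1 — factor the characteristic polynomial to read off the algebraic multiplicities:
  χ_A(x) = (x - 4)^3

Step 2 — compute geometric multiplicities via the rank-nullity identity g(λ) = n − rank(A − λI):
  rank(A − (4)·I) = 2, so dim ker(A − (4)·I) = n − 2 = 1

Summary:
  λ = 4: algebraic multiplicity = 3, geometric multiplicity = 1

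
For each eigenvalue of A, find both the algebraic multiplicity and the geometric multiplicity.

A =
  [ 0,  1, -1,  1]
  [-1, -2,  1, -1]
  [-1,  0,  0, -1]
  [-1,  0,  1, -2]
λ = -1: alg = 4, geom = 2

Step 1 — factor the characteristic polynomial to read off the algebraic multiplicities:
  χ_A(x) = (x + 1)^4

Step 2 — compute geometric multiplicities via the rank-nullity identity g(λ) = n − rank(A − λI):
  rank(A − (-1)·I) = 2, so dim ker(A − (-1)·I) = n − 2 = 2

Summary:
  λ = -1: algebraic multiplicity = 4, geometric multiplicity = 2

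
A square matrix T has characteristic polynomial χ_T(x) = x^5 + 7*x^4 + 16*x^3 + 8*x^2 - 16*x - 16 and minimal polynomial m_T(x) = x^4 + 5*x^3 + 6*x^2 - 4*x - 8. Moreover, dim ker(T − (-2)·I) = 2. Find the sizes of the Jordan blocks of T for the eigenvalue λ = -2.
Block sizes for λ = -2: [3, 1]

Step 1 — from the characteristic polynomial, algebraic multiplicity of λ = -2 is 4. From dim ker(T − (-2)·I) = 2, there are exactly 2 Jordan blocks for λ = -2.
Step 2 — from the minimal polynomial, the factor (x + 2)^3 tells us the largest block for λ = -2 has size 3.
Step 3 — with total size 4, 2 blocks, and largest block 3, the block sizes (in nonincreasing order) are [3, 1].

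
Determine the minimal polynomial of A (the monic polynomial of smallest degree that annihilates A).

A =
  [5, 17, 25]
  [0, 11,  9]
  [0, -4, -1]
x^3 - 15*x^2 + 75*x - 125

The characteristic polynomial is χ_A(x) = (x - 5)^3, so the eigenvalues are known. The minimal polynomial is
  m_A(x) = Π_λ (x − λ)^{k_λ}
where k_λ is the size of the *largest* Jordan block for λ (equivalently, the smallest k with (A − λI)^k v = 0 for every generalised eigenvector v of λ).

  λ = 5: largest Jordan block has size 3, contributing (x − 5)^3

So m_A(x) = (x - 5)^3 = x^3 - 15*x^2 + 75*x - 125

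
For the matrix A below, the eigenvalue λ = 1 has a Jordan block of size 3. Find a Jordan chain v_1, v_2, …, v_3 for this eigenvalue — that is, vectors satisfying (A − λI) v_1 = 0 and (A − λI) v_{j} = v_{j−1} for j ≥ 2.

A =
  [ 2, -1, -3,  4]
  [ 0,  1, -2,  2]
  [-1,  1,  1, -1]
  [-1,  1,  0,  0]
A Jordan chain for λ = 1 of length 3:
v_1 = (-1, 0, 1, 1)ᵀ
v_2 = (-3, -2, 0, 0)ᵀ
v_3 = (0, 0, 1, 0)ᵀ

Let N = A − (1)·I. We want v_3 with N^3 v_3 = 0 but N^2 v_3 ≠ 0; then v_{j-1} := N · v_j for j = 3, …, 2.

Pick v_3 = (0, 0, 1, 0)ᵀ.
Then v_2 = N · v_3 = (-3, -2, 0, 0)ᵀ.
Then v_1 = N · v_2 = (-1, 0, 1, 1)ᵀ.

Sanity check: (A − (1)·I) v_1 = (0, 0, 0, 0)ᵀ = 0. ✓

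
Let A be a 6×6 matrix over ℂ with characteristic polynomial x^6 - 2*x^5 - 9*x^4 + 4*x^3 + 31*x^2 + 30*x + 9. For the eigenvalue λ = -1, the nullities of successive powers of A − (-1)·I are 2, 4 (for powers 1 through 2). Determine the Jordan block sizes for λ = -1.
Block sizes for λ = -1: [2, 2]

From the dimensions of kernels of powers, the number of Jordan blocks of size at least j is d_j − d_{j−1} where d_j = dim ker(N^j) (with d_0 = 0). Computing the differences gives [2, 2].
The number of blocks of size exactly k is (#blocks of size ≥ k) − (#blocks of size ≥ k + 1), so the partition is: 2 block(s) of size 2.
In nonincreasing order the block sizes are [2, 2].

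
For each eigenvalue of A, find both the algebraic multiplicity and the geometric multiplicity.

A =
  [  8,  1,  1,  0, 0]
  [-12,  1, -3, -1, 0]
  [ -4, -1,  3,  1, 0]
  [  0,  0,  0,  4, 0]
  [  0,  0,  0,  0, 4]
λ = 4: alg = 5, geom = 3

Step 1 — factor the characteristic polynomial to read off the algebraic multiplicities:
  χ_A(x) = (x - 4)^5

Step 2 — compute geometric multiplicities via the rank-nullity identity g(λ) = n − rank(A − λI):
  rank(A − (4)·I) = 2, so dim ker(A − (4)·I) = n − 2 = 3

Summary:
  λ = 4: algebraic multiplicity = 5, geometric multiplicity = 3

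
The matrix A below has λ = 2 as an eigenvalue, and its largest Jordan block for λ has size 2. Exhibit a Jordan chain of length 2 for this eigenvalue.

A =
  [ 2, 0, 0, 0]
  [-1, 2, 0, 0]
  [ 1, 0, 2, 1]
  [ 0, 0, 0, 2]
A Jordan chain for λ = 2 of length 2:
v_1 = (0, -1, 1, 0)ᵀ
v_2 = (1, 0, 0, 0)ᵀ

Let N = A − (2)·I. We want v_2 with N^2 v_2 = 0 but N^1 v_2 ≠ 0; then v_{j-1} := N · v_j for j = 2, …, 2.

Pick v_2 = (1, 0, 0, 0)ᵀ.
Then v_1 = N · v_2 = (0, -1, 1, 0)ᵀ.

Sanity check: (A − (2)·I) v_1 = (0, 0, 0, 0)ᵀ = 0. ✓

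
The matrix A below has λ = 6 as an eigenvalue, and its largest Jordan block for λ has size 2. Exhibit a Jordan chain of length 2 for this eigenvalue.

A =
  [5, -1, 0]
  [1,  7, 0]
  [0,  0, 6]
A Jordan chain for λ = 6 of length 2:
v_1 = (-1, 1, 0)ᵀ
v_2 = (1, 0, 0)ᵀ

Let N = A − (6)·I. We want v_2 with N^2 v_2 = 0 but N^1 v_2 ≠ 0; then v_{j-1} := N · v_j for j = 2, …, 2.

Pick v_2 = (1, 0, 0)ᵀ.
Then v_1 = N · v_2 = (-1, 1, 0)ᵀ.

Sanity check: (A − (6)·I) v_1 = (0, 0, 0)ᵀ = 0. ✓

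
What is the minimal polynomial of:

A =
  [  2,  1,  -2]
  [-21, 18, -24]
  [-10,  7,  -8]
x^3 - 12*x^2 + 45*x - 54

The characteristic polynomial is χ_A(x) = (x - 6)*(x - 3)^2, so the eigenvalues are known. The minimal polynomial is
  m_A(x) = Π_λ (x − λ)^{k_λ}
where k_λ is the size of the *largest* Jordan block for λ (equivalently, the smallest k with (A − λI)^k v = 0 for every generalised eigenvector v of λ).

  λ = 3: largest Jordan block has size 2, contributing (x − 3)^2
  λ = 6: largest Jordan block has size 1, contributing (x − 6)

So m_A(x) = (x - 6)*(x - 3)^2 = x^3 - 12*x^2 + 45*x - 54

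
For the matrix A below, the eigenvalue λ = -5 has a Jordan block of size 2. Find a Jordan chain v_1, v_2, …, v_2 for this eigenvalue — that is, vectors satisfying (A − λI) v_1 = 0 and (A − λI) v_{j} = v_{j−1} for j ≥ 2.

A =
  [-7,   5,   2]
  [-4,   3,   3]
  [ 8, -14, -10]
A Jordan chain for λ = -5 of length 2:
v_1 = (-2, -4, 8)ᵀ
v_2 = (1, 0, 0)ᵀ

Let N = A − (-5)·I. We want v_2 with N^2 v_2 = 0 but N^1 v_2 ≠ 0; then v_{j-1} := N · v_j for j = 2, …, 2.

Pick v_2 = (1, 0, 0)ᵀ.
Then v_1 = N · v_2 = (-2, -4, 8)ᵀ.

Sanity check: (A − (-5)·I) v_1 = (0, 0, 0)ᵀ = 0. ✓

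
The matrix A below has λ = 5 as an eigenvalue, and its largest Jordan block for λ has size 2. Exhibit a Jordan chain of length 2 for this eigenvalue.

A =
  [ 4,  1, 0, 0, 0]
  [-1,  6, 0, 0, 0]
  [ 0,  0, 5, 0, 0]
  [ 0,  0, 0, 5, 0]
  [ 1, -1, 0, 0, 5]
A Jordan chain for λ = 5 of length 2:
v_1 = (-1, -1, 0, 0, 1)ᵀ
v_2 = (1, 0, 0, 0, 0)ᵀ

Let N = A − (5)·I. We want v_2 with N^2 v_2 = 0 but N^1 v_2 ≠ 0; then v_{j-1} := N · v_j for j = 2, …, 2.

Pick v_2 = (1, 0, 0, 0, 0)ᵀ.
Then v_1 = N · v_2 = (-1, -1, 0, 0, 1)ᵀ.

Sanity check: (A − (5)·I) v_1 = (0, 0, 0, 0, 0)ᵀ = 0. ✓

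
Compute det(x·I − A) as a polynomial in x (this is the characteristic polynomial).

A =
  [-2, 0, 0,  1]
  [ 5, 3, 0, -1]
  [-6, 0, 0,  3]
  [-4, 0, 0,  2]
x^4 - 3*x^3

Expanding det(x·I − A) (e.g. by cofactor expansion or by noting that A is similar to its Jordan form J, which has the same characteristic polynomial as A) gives
  χ_A(x) = x^4 - 3*x^3
which factors as x^3*(x - 3). The eigenvalues (with algebraic multiplicities) are λ = 0 with multiplicity 3, λ = 3 with multiplicity 1.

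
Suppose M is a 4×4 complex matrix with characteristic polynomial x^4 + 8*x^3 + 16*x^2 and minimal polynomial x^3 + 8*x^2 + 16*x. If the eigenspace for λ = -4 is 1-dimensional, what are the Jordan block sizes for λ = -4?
Block sizes for λ = -4: [2]

Step 1 — from the characteristic polynomial, algebraic multiplicity of λ = -4 is 2. From dim ker(M − (-4)·I) = 1, there are exactly 1 Jordan blocks for λ = -4.
Step 2 — from the minimal polynomial, the factor (x + 4)^2 tells us the largest block for λ = -4 has size 2.
Step 3 — with total size 2, 1 blocks, and largest block 2, the block sizes (in nonincreasing order) are [2].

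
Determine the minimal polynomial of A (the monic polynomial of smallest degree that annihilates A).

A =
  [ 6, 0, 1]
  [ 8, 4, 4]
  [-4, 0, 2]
x^2 - 8*x + 16

The characteristic polynomial is χ_A(x) = (x - 4)^3, so the eigenvalues are known. The minimal polynomial is
  m_A(x) = Π_λ (x − λ)^{k_λ}
where k_λ is the size of the *largest* Jordan block for λ (equivalently, the smallest k with (A − λI)^k v = 0 for every generalised eigenvector v of λ).

  λ = 4: largest Jordan block has size 2, contributing (x − 4)^2

So m_A(x) = (x - 4)^2 = x^2 - 8*x + 16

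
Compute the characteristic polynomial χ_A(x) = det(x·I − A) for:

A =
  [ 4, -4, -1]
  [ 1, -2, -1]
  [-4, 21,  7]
x^3 - 9*x^2 + 27*x - 27

Expanding det(x·I − A) (e.g. by cofactor expansion or by noting that A is similar to its Jordan form J, which has the same characteristic polynomial as A) gives
  χ_A(x) = x^3 - 9*x^2 + 27*x - 27
which factors as (x - 3)^3. The eigenvalues (with algebraic multiplicities) are λ = 3 with multiplicity 3.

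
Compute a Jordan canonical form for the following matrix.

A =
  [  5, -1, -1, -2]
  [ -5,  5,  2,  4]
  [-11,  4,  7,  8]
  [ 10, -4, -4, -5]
J_3(3) ⊕ J_1(3)

The characteristic polynomial is
  det(x·I − A) = x^4 - 12*x^3 + 54*x^2 - 108*x + 81 = (x - 3)^4

Eigenvalues and multiplicities (the geometric multiplicity of λ is n − rank(A − λI), which equals the number of Jordan blocks for λ):
  λ = 3: algebraic multiplicity = 4, geometric multiplicity = 2

Determining the block sizes for each eigenvalue:
  λ = 3: with am = 4 and gm = 2, the partition is not yet determined (e.g. several partitions of 4 into 2 parts exist). Let N = A − (3)·I. Computing rank(N^1) = 2, rank(N^2) = 1, rank(N^3) = 0; the number of blocks of size ≥ j is rank(N^{j−1}) − rank(N^j), giving [2, 1, 1]. So we have 1 block(s) of size 3, 1 block(s) of size 1 → block sizes [3, 1]

Assembling the blocks gives a Jordan form
J =
  [3, 1, 0, 0]
  [0, 3, 1, 0]
  [0, 0, 3, 0]
  [0, 0, 0, 3]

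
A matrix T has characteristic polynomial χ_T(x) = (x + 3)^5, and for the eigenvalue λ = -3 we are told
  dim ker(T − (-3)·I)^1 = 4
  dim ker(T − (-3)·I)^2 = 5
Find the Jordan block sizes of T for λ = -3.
Block sizes for λ = -3: [2, 1, 1, 1]

From the dimensions of kernels of powers, the number of Jordan blocks of size at least j is d_j − d_{j−1} where d_j = dim ker(N^j) (with d_0 = 0). Computing the differences gives [4, 1].
The number of blocks of size exactly k is (#blocks of size ≥ k) − (#blocks of size ≥ k + 1), so the partition is: 3 block(s) of size 1, 1 block(s) of size 2.
In nonincreasing order the block sizes are [2, 1, 1, 1].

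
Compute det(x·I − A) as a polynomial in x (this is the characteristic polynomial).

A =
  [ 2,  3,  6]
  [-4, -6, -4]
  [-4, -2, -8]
x^3 + 12*x^2 + 48*x + 64

Expanding det(x·I − A) (e.g. by cofactor expansion or by noting that A is similar to its Jordan form J, which has the same characteristic polynomial as A) gives
  χ_A(x) = x^3 + 12*x^2 + 48*x + 64
which factors as (x + 4)^3. The eigenvalues (with algebraic multiplicities) are λ = -4 with multiplicity 3.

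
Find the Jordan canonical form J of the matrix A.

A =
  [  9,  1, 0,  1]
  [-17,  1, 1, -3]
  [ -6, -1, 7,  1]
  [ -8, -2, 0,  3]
J_3(5) ⊕ J_1(5)

The characteristic polynomial is
  det(x·I − A) = x^4 - 20*x^3 + 150*x^2 - 500*x + 625 = (x - 5)^4

Eigenvalues and multiplicities (the geometric multiplicity of λ is n − rank(A − λI), which equals the number of Jordan blocks for λ):
  λ = 5: algebraic multiplicity = 4, geometric multiplicity = 2

Determining the block sizes for each eigenvalue:
  λ = 5: with am = 4 and gm = 2, the partition is not yet determined (e.g. several partitions of 4 into 2 parts exist). Let N = A − (5)·I. Computing rank(N^1) = 2, rank(N^2) = 1, rank(N^3) = 0; the number of blocks of size ≥ j is rank(N^{j−1}) − rank(N^j), giving [2, 1, 1]. So we have 1 block(s) of size 3, 1 block(s) of size 1 → block sizes [3, 1]

Assembling the blocks gives a Jordan form
J =
  [5, 1, 0, 0]
  [0, 5, 1, 0]
  [0, 0, 5, 0]
  [0, 0, 0, 5]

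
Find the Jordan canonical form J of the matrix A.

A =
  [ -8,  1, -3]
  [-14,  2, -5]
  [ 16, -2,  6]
J_3(0)

The characteristic polynomial is
  det(x·I − A) = x^3

Eigenvalues and multiplicities (the geometric multiplicity of λ is n − rank(A − λI), which equals the number of Jordan blocks for λ):
  λ = 0: algebraic multiplicity = 3, geometric multiplicity = 1

Determining the block sizes for each eigenvalue:
  λ = 0: one block (gm = 1), so the single block has size am = 3 → block sizes [3]

Assembling the blocks gives a Jordan form
J =
  [0, 1, 0]
  [0, 0, 1]
  [0, 0, 0]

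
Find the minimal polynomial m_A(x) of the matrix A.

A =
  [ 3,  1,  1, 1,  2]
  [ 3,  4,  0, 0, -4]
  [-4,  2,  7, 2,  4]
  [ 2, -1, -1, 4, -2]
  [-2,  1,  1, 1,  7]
x^3 - 15*x^2 + 75*x - 125

The characteristic polynomial is χ_A(x) = (x - 5)^5, so the eigenvalues are known. The minimal polynomial is
  m_A(x) = Π_λ (x − λ)^{k_λ}
where k_λ is the size of the *largest* Jordan block for λ (equivalently, the smallest k with (A − λI)^k v = 0 for every generalised eigenvector v of λ).

  λ = 5: largest Jordan block has size 3, contributing (x − 5)^3

So m_A(x) = (x - 5)^3 = x^3 - 15*x^2 + 75*x - 125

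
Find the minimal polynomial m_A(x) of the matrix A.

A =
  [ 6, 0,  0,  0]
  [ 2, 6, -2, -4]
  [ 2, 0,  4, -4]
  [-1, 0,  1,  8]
x^2 - 12*x + 36

The characteristic polynomial is χ_A(x) = (x - 6)^4, so the eigenvalues are known. The minimal polynomial is
  m_A(x) = Π_λ (x − λ)^{k_λ}
where k_λ is the size of the *largest* Jordan block for λ (equivalently, the smallest k with (A − λI)^k v = 0 for every generalised eigenvector v of λ).

  λ = 6: largest Jordan block has size 2, contributing (x − 6)^2

So m_A(x) = (x - 6)^2 = x^2 - 12*x + 36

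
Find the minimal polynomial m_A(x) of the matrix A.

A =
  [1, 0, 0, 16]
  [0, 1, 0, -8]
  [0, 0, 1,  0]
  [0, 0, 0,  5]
x^2 - 6*x + 5

The characteristic polynomial is χ_A(x) = (x - 5)*(x - 1)^3, so the eigenvalues are known. The minimal polynomial is
  m_A(x) = Π_λ (x − λ)^{k_λ}
where k_λ is the size of the *largest* Jordan block for λ (equivalently, the smallest k with (A − λI)^k v = 0 for every generalised eigenvector v of λ).

  λ = 1: largest Jordan block has size 1, contributing (x − 1)
  λ = 5: largest Jordan block has size 1, contributing (x − 5)

So m_A(x) = (x - 5)*(x - 1) = x^2 - 6*x + 5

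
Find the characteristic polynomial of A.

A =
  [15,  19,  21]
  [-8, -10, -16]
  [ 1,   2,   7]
x^3 - 12*x^2 + 48*x - 64

Expanding det(x·I − A) (e.g. by cofactor expansion or by noting that A is similar to its Jordan form J, which has the same characteristic polynomial as A) gives
  χ_A(x) = x^3 - 12*x^2 + 48*x - 64
which factors as (x - 4)^3. The eigenvalues (with algebraic multiplicities) are λ = 4 with multiplicity 3.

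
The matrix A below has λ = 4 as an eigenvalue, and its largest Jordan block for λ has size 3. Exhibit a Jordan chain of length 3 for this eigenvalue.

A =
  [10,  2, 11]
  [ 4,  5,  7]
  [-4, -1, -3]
A Jordan chain for λ = 4 of length 3:
v_1 = (3, 2, -2)ᵀ
v_2 = (2, 1, -1)ᵀ
v_3 = (0, 1, 0)ᵀ

Let N = A − (4)·I. We want v_3 with N^3 v_3 = 0 but N^2 v_3 ≠ 0; then v_{j-1} := N · v_j for j = 3, …, 2.

Pick v_3 = (0, 1, 0)ᵀ.
Then v_2 = N · v_3 = (2, 1, -1)ᵀ.
Then v_1 = N · v_2 = (3, 2, -2)ᵀ.

Sanity check: (A − (4)·I) v_1 = (0, 0, 0)ᵀ = 0. ✓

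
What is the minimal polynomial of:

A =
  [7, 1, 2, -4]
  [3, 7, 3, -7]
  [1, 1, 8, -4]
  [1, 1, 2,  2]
x^3 - 18*x^2 + 108*x - 216

The characteristic polynomial is χ_A(x) = (x - 6)^4, so the eigenvalues are known. The minimal polynomial is
  m_A(x) = Π_λ (x − λ)^{k_λ}
where k_λ is the size of the *largest* Jordan block for λ (equivalently, the smallest k with (A − λI)^k v = 0 for every generalised eigenvector v of λ).

  λ = 6: largest Jordan block has size 3, contributing (x − 6)^3

So m_A(x) = (x - 6)^3 = x^3 - 18*x^2 + 108*x - 216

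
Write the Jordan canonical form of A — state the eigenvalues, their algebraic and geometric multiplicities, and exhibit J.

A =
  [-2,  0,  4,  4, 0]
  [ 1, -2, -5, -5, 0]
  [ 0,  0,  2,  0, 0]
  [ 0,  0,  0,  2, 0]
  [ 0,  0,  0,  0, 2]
J_2(-2) ⊕ J_1(2) ⊕ J_1(2) ⊕ J_1(2)

The characteristic polynomial is
  det(x·I − A) = x^5 - 2*x^4 - 8*x^3 + 16*x^2 + 16*x - 32 = (x - 2)^3*(x + 2)^2

Eigenvalues and multiplicities (the geometric multiplicity of λ is n − rank(A − λI), which equals the number of Jordan blocks for λ):
  λ = -2: algebraic multiplicity = 2, geometric multiplicity = 1
  λ = 2: algebraic multiplicity = 3, geometric multiplicity = 3

Determining the block sizes for each eigenvalue:
  λ = -2: one block (gm = 1), so the single block has size am = 2 → block sizes [2]
  λ = 2: gm = am = 3, so every block has size 1 → block sizes [1, 1, 1]

Assembling the blocks gives a Jordan form
J =
  [-2,  1, 0, 0, 0]
  [ 0, -2, 0, 0, 0]
  [ 0,  0, 2, 0, 0]
  [ 0,  0, 0, 2, 0]
  [ 0,  0, 0, 0, 2]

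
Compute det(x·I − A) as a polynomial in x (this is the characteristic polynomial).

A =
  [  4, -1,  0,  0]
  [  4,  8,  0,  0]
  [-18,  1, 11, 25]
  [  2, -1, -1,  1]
x^4 - 24*x^3 + 216*x^2 - 864*x + 1296

Expanding det(x·I − A) (e.g. by cofactor expansion or by noting that A is similar to its Jordan form J, which has the same characteristic polynomial as A) gives
  χ_A(x) = x^4 - 24*x^3 + 216*x^2 - 864*x + 1296
which factors as (x - 6)^4. The eigenvalues (with algebraic multiplicities) are λ = 6 with multiplicity 4.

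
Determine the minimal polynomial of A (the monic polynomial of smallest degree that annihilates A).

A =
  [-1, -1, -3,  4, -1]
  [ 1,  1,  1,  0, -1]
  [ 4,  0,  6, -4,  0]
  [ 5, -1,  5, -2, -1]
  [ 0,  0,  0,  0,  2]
x^3 - 2*x^2 - 4*x + 8

The characteristic polynomial is χ_A(x) = (x - 2)^4*(x + 2), so the eigenvalues are known. The minimal polynomial is
  m_A(x) = Π_λ (x − λ)^{k_λ}
where k_λ is the size of the *largest* Jordan block for λ (equivalently, the smallest k with (A − λI)^k v = 0 for every generalised eigenvector v of λ).

  λ = -2: largest Jordan block has size 1, contributing (x + 2)
  λ = 2: largest Jordan block has size 2, contributing (x − 2)^2

So m_A(x) = (x - 2)^2*(x + 2) = x^3 - 2*x^2 - 4*x + 8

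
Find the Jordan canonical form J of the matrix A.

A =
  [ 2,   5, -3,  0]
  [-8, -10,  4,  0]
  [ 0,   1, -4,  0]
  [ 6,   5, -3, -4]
J_3(-4) ⊕ J_1(-4)

The characteristic polynomial is
  det(x·I − A) = x^4 + 16*x^3 + 96*x^2 + 256*x + 256 = (x + 4)^4

Eigenvalues and multiplicities (the geometric multiplicity of λ is n − rank(A − λI), which equals the number of Jordan blocks for λ):
  λ = -4: algebraic multiplicity = 4, geometric multiplicity = 2

Determining the block sizes for each eigenvalue:
  λ = -4: with am = 4 and gm = 2, the partition is not yet determined (e.g. several partitions of 4 into 2 parts exist). Let N = A − (-4)·I. Computing rank(N^1) = 2, rank(N^2) = 1, rank(N^3) = 0; the number of blocks of size ≥ j is rank(N^{j−1}) − rank(N^j), giving [2, 1, 1]. So we have 1 block(s) of size 3, 1 block(s) of size 1 → block sizes [3, 1]

Assembling the blocks gives a Jordan form
J =
  [-4,  1,  0,  0]
  [ 0, -4,  1,  0]
  [ 0,  0, -4,  0]
  [ 0,  0,  0, -4]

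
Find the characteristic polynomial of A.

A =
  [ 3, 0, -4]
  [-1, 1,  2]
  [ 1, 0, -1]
x^3 - 3*x^2 + 3*x - 1

Expanding det(x·I − A) (e.g. by cofactor expansion or by noting that A is similar to its Jordan form J, which has the same characteristic polynomial as A) gives
  χ_A(x) = x^3 - 3*x^2 + 3*x - 1
which factors as (x - 1)^3. The eigenvalues (with algebraic multiplicities) are λ = 1 with multiplicity 3.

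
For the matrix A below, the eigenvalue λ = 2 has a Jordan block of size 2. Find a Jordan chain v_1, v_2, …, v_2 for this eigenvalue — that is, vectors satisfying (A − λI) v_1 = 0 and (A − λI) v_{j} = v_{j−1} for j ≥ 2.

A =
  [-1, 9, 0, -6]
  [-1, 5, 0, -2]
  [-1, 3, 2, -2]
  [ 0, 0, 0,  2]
A Jordan chain for λ = 2 of length 2:
v_1 = (-3, -1, -1, 0)ᵀ
v_2 = (1, 0, 0, 0)ᵀ

Let N = A − (2)·I. We want v_2 with N^2 v_2 = 0 but N^1 v_2 ≠ 0; then v_{j-1} := N · v_j for j = 2, …, 2.

Pick v_2 = (1, 0, 0, 0)ᵀ.
Then v_1 = N · v_2 = (-3, -1, -1, 0)ᵀ.

Sanity check: (A − (2)·I) v_1 = (0, 0, 0, 0)ᵀ = 0. ✓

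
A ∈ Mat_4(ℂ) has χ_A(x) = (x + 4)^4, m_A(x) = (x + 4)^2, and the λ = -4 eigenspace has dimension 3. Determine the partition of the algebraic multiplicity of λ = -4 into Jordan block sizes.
Block sizes for λ = -4: [2, 1, 1]

Step 1 — from the characteristic polynomial, algebraic multiplicity of λ = -4 is 4. From dim ker(A − (-4)·I) = 3, there are exactly 3 Jordan blocks for λ = -4.
Step 2 — from the minimal polynomial, the factor (x + 4)^2 tells us the largest block for λ = -4 has size 2.
Step 3 — with total size 4, 3 blocks, and largest block 2, the block sizes (in nonincreasing order) are [2, 1, 1].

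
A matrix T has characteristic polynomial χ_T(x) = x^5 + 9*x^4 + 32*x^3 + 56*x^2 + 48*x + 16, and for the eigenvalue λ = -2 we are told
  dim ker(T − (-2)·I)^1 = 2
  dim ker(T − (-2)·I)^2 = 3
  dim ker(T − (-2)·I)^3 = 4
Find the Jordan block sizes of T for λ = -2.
Block sizes for λ = -2: [3, 1]

From the dimensions of kernels of powers, the number of Jordan blocks of size at least j is d_j − d_{j−1} where d_j = dim ker(N^j) (with d_0 = 0). Computing the differences gives [2, 1, 1].
The number of blocks of size exactly k is (#blocks of size ≥ k) − (#blocks of size ≥ k + 1), so the partition is: 1 block(s) of size 1, 1 block(s) of size 3.
In nonincreasing order the block sizes are [3, 1].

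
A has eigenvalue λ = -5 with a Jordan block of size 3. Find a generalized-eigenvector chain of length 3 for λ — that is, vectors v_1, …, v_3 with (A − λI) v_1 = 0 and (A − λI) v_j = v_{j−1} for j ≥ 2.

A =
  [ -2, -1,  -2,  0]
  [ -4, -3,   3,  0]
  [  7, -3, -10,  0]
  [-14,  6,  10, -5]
A Jordan chain for λ = -5 of length 3:
v_1 = (-1, 1, -2, 4)ᵀ
v_2 = (3, -4, 7, -14)ᵀ
v_3 = (1, 0, 0, 0)ᵀ

Let N = A − (-5)·I. We want v_3 with N^3 v_3 = 0 but N^2 v_3 ≠ 0; then v_{j-1} := N · v_j for j = 3, …, 2.

Pick v_3 = (1, 0, 0, 0)ᵀ.
Then v_2 = N · v_3 = (3, -4, 7, -14)ᵀ.
Then v_1 = N · v_2 = (-1, 1, -2, 4)ᵀ.

Sanity check: (A − (-5)·I) v_1 = (0, 0, 0, 0)ᵀ = 0. ✓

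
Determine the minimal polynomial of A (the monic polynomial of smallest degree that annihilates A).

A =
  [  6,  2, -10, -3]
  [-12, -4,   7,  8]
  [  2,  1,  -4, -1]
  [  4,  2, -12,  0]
x^4 + 2*x^3 - 11*x^2 - 12*x + 36

The characteristic polynomial is χ_A(x) = (x - 2)^2*(x + 3)^2, so the eigenvalues are known. The minimal polynomial is
  m_A(x) = Π_λ (x − λ)^{k_λ}
where k_λ is the size of the *largest* Jordan block for λ (equivalently, the smallest k with (A − λI)^k v = 0 for every generalised eigenvector v of λ).

  λ = -3: largest Jordan block has size 2, contributing (x + 3)^2
  λ = 2: largest Jordan block has size 2, contributing (x − 2)^2

So m_A(x) = (x - 2)^2*(x + 3)^2 = x^4 + 2*x^3 - 11*x^2 - 12*x + 36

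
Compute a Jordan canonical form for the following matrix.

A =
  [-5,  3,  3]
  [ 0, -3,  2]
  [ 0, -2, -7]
J_2(-5) ⊕ J_1(-5)

The characteristic polynomial is
  det(x·I − A) = x^3 + 15*x^2 + 75*x + 125 = (x + 5)^3

Eigenvalues and multiplicities (the geometric multiplicity of λ is n − rank(A − λI), which equals the number of Jordan blocks for λ):
  λ = -5: algebraic multiplicity = 3, geometric multiplicity = 2

Determining the block sizes for each eigenvalue:
  λ = -5: 2 blocks summing to 3 forces exactly one block of size 2 and the rest size 1 → block sizes [2, 1]

Assembling the blocks gives a Jordan form
J =
  [-5,  1,  0]
  [ 0, -5,  0]
  [ 0,  0, -5]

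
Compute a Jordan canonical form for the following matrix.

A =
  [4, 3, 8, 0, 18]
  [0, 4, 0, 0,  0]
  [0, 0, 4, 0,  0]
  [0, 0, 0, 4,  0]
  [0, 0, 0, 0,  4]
J_2(4) ⊕ J_1(4) ⊕ J_1(4) ⊕ J_1(4)

The characteristic polynomial is
  det(x·I − A) = x^5 - 20*x^4 + 160*x^3 - 640*x^2 + 1280*x - 1024 = (x - 4)^5

Eigenvalues and multiplicities (the geometric multiplicity of λ is n − rank(A − λI), which equals the number of Jordan blocks for λ):
  λ = 4: algebraic multiplicity = 5, geometric multiplicity = 4

Determining the block sizes for each eigenvalue:
  λ = 4: 4 blocks summing to 5 forces exactly one block of size 2 and the rest size 1 → block sizes [2, 1, 1, 1]

Assembling the blocks gives a Jordan form
J =
  [4, 1, 0, 0, 0]
  [0, 4, 0, 0, 0]
  [0, 0, 4, 0, 0]
  [0, 0, 0, 4, 0]
  [0, 0, 0, 0, 4]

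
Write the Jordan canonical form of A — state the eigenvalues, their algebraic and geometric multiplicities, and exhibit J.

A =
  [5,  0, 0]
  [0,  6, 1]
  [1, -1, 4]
J_3(5)

The characteristic polynomial is
  det(x·I − A) = x^3 - 15*x^2 + 75*x - 125 = (x - 5)^3

Eigenvalues and multiplicities (the geometric multiplicity of λ is n − rank(A − λI), which equals the number of Jordan blocks for λ):
  λ = 5: algebraic multiplicity = 3, geometric multiplicity = 1

Determining the block sizes for each eigenvalue:
  λ = 5: one block (gm = 1), so the single block has size am = 3 → block sizes [3]

Assembling the blocks gives a Jordan form
J =
  [5, 1, 0]
  [0, 5, 1]
  [0, 0, 5]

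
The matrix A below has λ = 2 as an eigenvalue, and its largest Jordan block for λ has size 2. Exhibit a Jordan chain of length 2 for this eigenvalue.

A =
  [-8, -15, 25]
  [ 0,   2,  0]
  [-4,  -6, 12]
A Jordan chain for λ = 2 of length 2:
v_1 = (-10, 0, -4)ᵀ
v_2 = (1, 0, 0)ᵀ

Let N = A − (2)·I. We want v_2 with N^2 v_2 = 0 but N^1 v_2 ≠ 0; then v_{j-1} := N · v_j for j = 2, …, 2.

Pick v_2 = (1, 0, 0)ᵀ.
Then v_1 = N · v_2 = (-10, 0, -4)ᵀ.

Sanity check: (A − (2)·I) v_1 = (0, 0, 0)ᵀ = 0. ✓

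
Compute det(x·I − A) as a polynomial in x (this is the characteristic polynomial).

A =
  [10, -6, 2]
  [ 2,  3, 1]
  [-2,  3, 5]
x^3 - 18*x^2 + 108*x - 216

Expanding det(x·I − A) (e.g. by cofactor expansion or by noting that A is similar to its Jordan form J, which has the same characteristic polynomial as A) gives
  χ_A(x) = x^3 - 18*x^2 + 108*x - 216
which factors as (x - 6)^3. The eigenvalues (with algebraic multiplicities) are λ = 6 with multiplicity 3.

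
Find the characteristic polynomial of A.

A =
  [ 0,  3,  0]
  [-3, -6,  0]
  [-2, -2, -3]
x^3 + 9*x^2 + 27*x + 27

Expanding det(x·I − A) (e.g. by cofactor expansion or by noting that A is similar to its Jordan form J, which has the same characteristic polynomial as A) gives
  χ_A(x) = x^3 + 9*x^2 + 27*x + 27
which factors as (x + 3)^3. The eigenvalues (with algebraic multiplicities) are λ = -3 with multiplicity 3.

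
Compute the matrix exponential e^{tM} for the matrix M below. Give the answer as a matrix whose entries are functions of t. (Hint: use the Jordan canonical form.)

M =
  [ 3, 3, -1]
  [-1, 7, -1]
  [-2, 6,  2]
e^{tM} =
  [-t*exp(4*t) + exp(4*t), 3*t*exp(4*t), -t*exp(4*t)]
  [-t*exp(4*t), 3*t*exp(4*t) + exp(4*t), -t*exp(4*t)]
  [-2*t*exp(4*t), 6*t*exp(4*t), -2*t*exp(4*t) + exp(4*t)]

Strategy: write M = P · J · P⁻¹ where J is a Jordan canonical form, so e^{tM} = P · e^{tJ} · P⁻¹, and e^{tJ} can be computed block-by-block.

M has Jordan form
J =
  [4, 1, 0]
  [0, 4, 0]
  [0, 0, 4]
(up to reordering of blocks).

Per-block formulas:
  For a 1×1 block at λ = 4: exp(t · [4]) = [e^(4t)].
  For a 2×2 Jordan block J_2(4): exp(t · J_2(4)) = e^(4t)·(I + t·N), where N is the 2×2 nilpotent shift.

After assembling e^{tJ} and conjugating by P, we get:

e^{tM} =
  [-t*exp(4*t) + exp(4*t), 3*t*exp(4*t), -t*exp(4*t)]
  [-t*exp(4*t), 3*t*exp(4*t) + exp(4*t), -t*exp(4*t)]
  [-2*t*exp(4*t), 6*t*exp(4*t), -2*t*exp(4*t) + exp(4*t)]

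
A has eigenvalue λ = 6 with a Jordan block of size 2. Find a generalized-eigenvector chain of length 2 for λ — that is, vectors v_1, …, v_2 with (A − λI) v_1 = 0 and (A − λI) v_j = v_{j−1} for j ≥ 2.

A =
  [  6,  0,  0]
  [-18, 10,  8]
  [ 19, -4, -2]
A Jordan chain for λ = 6 of length 2:
v_1 = (0, 2, -1)ᵀ
v_2 = (1, 5, 0)ᵀ

Let N = A − (6)·I. We want v_2 with N^2 v_2 = 0 but N^1 v_2 ≠ 0; then v_{j-1} := N · v_j for j = 2, …, 2.

Pick v_2 = (1, 5, 0)ᵀ.
Then v_1 = N · v_2 = (0, 2, -1)ᵀ.

Sanity check: (A − (6)·I) v_1 = (0, 0, 0)ᵀ = 0. ✓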